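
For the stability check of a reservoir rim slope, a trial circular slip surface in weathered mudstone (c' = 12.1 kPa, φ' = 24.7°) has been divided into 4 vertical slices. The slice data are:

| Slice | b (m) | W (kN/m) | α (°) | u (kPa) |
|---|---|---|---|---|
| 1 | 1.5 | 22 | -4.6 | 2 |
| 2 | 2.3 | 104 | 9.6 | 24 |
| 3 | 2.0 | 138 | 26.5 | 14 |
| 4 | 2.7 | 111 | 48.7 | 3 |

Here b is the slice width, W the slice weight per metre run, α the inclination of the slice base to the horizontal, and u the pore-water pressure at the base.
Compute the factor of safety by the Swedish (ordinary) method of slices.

FS = 1.39

Ordinary method of slices: FS = Σ[c'·Δl_i + (W_i cosα_i − u_i·Δl_i)·tanφ'] / Σ W_i sinα_i, with Δl_i = b_i / cosα_i.
Slice 1: Δl = 1.5/cos(-4.6°) = 1.505 m; N'_1 = 22·cos(-4.6°) − 2·1.505 = 18.9; c'Δl = 18.21; W sinα = -1.8
Slice 2: Δl = 2.3/cos9.6° = 2.333 m; N'_2 = 104·cos9.6° − 24·2.333 = 46.6; c'Δl = 28.23; W sinα = 17.3
Slice 3: Δl = 2.0/cos26.5° = 2.235 m; N'_3 = 138·cos26.5° − 14·2.235 = 92.2; c'Δl = 27.04; W sinα = 61.6
Slice 4: Δl = 2.7/cos48.7° = 4.091 m; N'_4 = 111·cos48.7° − 3·4.091 = 61.0; c'Δl = 49.50; W sinα = 83.4
Σc'Δl = 123.0 kN/m; ΣN' = 218.7 kN/m; ΣW sinα = 160.5 kN/m
Resisting = 123.0 + 218.7·tan24.7° = 123.0 + 100.6 = 223.6 kN/m
FS = 223.6 / 160.5 = 1.392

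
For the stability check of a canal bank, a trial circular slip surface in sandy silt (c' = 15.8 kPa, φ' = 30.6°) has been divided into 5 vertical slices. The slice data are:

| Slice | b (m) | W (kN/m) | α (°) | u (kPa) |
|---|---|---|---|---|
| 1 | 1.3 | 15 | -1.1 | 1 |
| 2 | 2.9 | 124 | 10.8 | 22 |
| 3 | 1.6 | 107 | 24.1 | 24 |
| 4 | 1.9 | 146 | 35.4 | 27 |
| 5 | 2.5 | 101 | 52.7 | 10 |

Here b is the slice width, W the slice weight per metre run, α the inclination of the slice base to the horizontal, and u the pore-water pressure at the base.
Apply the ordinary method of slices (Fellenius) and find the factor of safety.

Ordinary method of slices: FS = Σ[c'·Δl_i + (W_i cosα_i − u_i·Δl_i)·tanφ'] / Σ W_i sinα_i, with Δl_i = b_i / cosα_i.
Slice 1: Δl = 1.3/cos(-1.1°) = 1.300 m; N'_1 = 15·cos(-1.1°) − 1·1.300 = 13.7; c'Δl = 20.54; W sinα = -0.3
Slice 2: Δl = 2.9/cos10.8° = 2.952 m; N'_2 = 124·cos10.8° − 22·2.952 = 56.9; c'Δl = 46.65; W sinα = 23.2
Slice 3: Δl = 1.6/cos24.1° = 1.753 m; N'_3 = 107·cos24.1° − 24·1.753 = 55.6; c'Δl = 27.69; W sinα = 43.7
Slice 4: Δl = 1.9/cos35.4° = 2.331 m; N'_4 = 146·cos35.4° − 27·2.331 = 56.1; c'Δl = 36.83; W sinα = 84.6
Slice 5: Δl = 2.5/cos52.7° = 4.125 m; N'_5 = 101·cos52.7° − 10·4.125 = 19.9; c'Δl = 65.18; W sinα = 80.3
Σc'Δl = 196.9 kN/m; ΣN' = 202.2 kN/m; ΣW sinα = 231.6 kN/m
Resisting = 196.9 + 202.2·tan30.6° = 196.9 + 119.6 = 316.5 kN/m
FS = 316.5 / 231.6 = 1.367

FS = 1.37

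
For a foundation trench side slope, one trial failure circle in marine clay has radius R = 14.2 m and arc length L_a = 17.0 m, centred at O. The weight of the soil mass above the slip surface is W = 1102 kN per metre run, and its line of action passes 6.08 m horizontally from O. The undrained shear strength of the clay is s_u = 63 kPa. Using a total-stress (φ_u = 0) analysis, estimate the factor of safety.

FS = 2.27

Taking moments about the centre O, the resisting moment is provided by the undrained shear strength acting along the arc:
M_R = s_u·L_a·R = 63·17.00·14.2 = 15208.2 kN·m/m
M_D = W·d = 1102·6.08 = 6700.2 kN·m/m
FS = M_R / M_D = 15208.2 / 6700.2 = 2.270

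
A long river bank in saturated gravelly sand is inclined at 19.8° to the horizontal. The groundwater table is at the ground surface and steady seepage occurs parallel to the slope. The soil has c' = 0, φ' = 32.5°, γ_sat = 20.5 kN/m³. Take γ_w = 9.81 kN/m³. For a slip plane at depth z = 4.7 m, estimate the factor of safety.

With seepage parallel to the slope and the water table at the surface, the effective normal stress on the slip plane uses the buoyant unit weight γ' = γ_sat − γ_w while the driving shear stress uses γ_sat:
FS = [c' + γ' z cos²β tanφ'] / [γ_sat z sinβ cosβ]
(For c' = 0 this reduces to FS = (γ'/γ_sat)·tanφ'/tanβ.)
γ' = 20.5 − 9.81 = 10.69 kN/m³
Numerator = 0.0 + 10.69·4.7·cos²19.8°·tan32.5° = 0.0 + 10.69·4.7·0.8853·0.6371 = 28.336 kPa
Denominator = 20.5·4.7·sin19.8°·cos19.8° = 20.5·4.7·0.3387·0.9409 = 30.708 kPa
FS = 28.336 / 30.708 = 0.923

FS = 0.92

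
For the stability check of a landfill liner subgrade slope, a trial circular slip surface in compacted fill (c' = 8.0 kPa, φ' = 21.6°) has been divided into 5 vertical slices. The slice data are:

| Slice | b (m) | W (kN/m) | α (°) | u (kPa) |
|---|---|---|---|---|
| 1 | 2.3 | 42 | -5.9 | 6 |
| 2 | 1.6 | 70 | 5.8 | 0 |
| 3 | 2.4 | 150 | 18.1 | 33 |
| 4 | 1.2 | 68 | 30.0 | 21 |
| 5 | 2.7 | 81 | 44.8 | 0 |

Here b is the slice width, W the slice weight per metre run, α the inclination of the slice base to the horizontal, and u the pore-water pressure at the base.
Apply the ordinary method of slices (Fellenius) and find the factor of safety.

FS = 1.35

Ordinary method of slices: FS = Σ[c'·Δl_i + (W_i cosα_i − u_i·Δl_i)·tanφ'] / Σ W_i sinα_i, with Δl_i = b_i / cosα_i.
Slice 1: Δl = 2.3/cos(-5.9°) = 2.312 m; N'_1 = 42·cos(-5.9°) − 6·2.312 = 27.9; c'Δl = 18.50; W sinα = -4.3
Slice 2: Δl = 1.6/cos5.8° = 1.608 m; N'_2 = 70·cos5.8° − 0·1.608 = 69.6; c'Δl = 12.87; W sinα = 7.1
Slice 3: Δl = 2.4/cos18.1° = 2.525 m; N'_3 = 150·cos18.1° − 33·2.525 = 59.3; c'Δl = 20.20; W sinα = 46.6
Slice 4: Δl = 1.2/cos30.0° = 1.386 m; N'_4 = 68·cos30.0° − 21·1.386 = 29.8; c'Δl = 11.09; W sinα = 34.0
Slice 5: Δl = 2.7/cos44.8° = 3.805 m; N'_5 = 81·cos44.8° − 0·3.805 = 57.5; c'Δl = 30.44; W sinα = 57.1
Σc'Δl = 93.1 kN/m; ΣN' = 244.1 kN/m; ΣW sinα = 140.4 kN/m
Resisting = 93.1 + 244.1·tan21.6° = 93.1 + 96.6 = 189.7 kN/m
FS = 189.7 / 140.4 = 1.351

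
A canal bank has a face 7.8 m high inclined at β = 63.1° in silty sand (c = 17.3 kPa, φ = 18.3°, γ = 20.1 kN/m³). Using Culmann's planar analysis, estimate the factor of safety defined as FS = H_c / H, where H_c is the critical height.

FS = 1.29

H_c = (4c/γ) · sinβ cosφ / [1 − cos(β − φ)]
    = (4·17.3/20.1) · sin63.1°·cos18.3° / [1 − cos44.8°]
    = 3.443 · 0.8467 / 0.2904 = 10.04 m
FS = H_c / H = 10.04 / 7.8 = 1.287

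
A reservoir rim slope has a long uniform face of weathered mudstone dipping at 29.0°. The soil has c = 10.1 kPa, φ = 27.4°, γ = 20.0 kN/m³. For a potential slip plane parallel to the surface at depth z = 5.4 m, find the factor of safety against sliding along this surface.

For an infinite slope with a slip plane parallel to the surface (no pore pressure): FS = [c + γz cos²β tanφ] / [γz sinβ cosβ].
γz = 20.0·5.4 = 108.00 kN/m²
Numerator = 10.1 + 108.00·cos²29.0°·tan27.4° = 10.1 + 108.00·0.7650·0.5184 = 52.924 kPa
Denominator = 108.00·sin29.0°·cos29.0° = 108.00·0.4848·0.8746 = 45.795 kPa
FS = 52.924 / 45.795 = 1.156

FS = 1.16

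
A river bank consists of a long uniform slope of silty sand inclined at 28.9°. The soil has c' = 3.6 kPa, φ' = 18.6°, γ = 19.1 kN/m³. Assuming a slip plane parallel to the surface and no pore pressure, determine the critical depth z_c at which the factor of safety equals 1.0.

Setting FS = 1.00 in FS = [c' + γz cos²β tanφ'] / [γz sinβ cosβ] and solving for z:
z = c' / [γ cosβ (FS·sinβ − cosβ·tanφ')]
  = 3.6 / [19.1·cos28.9°·(1.00·sin28.9° − cos28.9°·tan18.6°)]
  = 3.6 / [19.1·0.8755·(1.00·0.4833 − 0.8755·0.3365)]
  = 3.6 / 3.1546 = 1.141 m

z_c = 1.14 m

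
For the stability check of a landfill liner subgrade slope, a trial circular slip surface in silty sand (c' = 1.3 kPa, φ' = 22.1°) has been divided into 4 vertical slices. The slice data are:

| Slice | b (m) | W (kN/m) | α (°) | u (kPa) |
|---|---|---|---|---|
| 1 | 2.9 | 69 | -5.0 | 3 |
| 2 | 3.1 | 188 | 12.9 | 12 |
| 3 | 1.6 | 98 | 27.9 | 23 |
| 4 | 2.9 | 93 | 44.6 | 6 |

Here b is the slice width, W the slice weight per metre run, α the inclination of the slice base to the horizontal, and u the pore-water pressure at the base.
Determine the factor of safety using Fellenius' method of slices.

Ordinary method of slices: FS = Σ[c'·Δl_i + (W_i cosα_i − u_i·Δl_i)·tanφ'] / Σ W_i sinα_i, with Δl_i = b_i / cosα_i.
Slice 1: Δl = 2.9/cos(-5.0°) = 2.911 m; N'_1 = 69·cos(-5.0°) − 3·2.911 = 60.0; c'Δl = 3.78; W sinα = -6.0
Slice 2: Δl = 3.1/cos12.9° = 3.180 m; N'_2 = 188·cos12.9° − 12·3.180 = 145.1; c'Δl = 4.13; W sinα = 42.0
Slice 3: Δl = 1.6/cos27.9° = 1.810 m; N'_3 = 98·cos27.9° − 23·1.810 = 45.0; c'Δl = 2.35; W sinα = 45.9
Slice 4: Δl = 2.9/cos44.6° = 4.073 m; N'_4 = 93·cos44.6° − 6·4.073 = 41.8; c'Δl = 5.29; W sinα = 65.3
Σc'Δl = 15.6 kN/m; ΣN' = 291.8 kN/m; ΣW sinα = 147.1 kN/m
Resisting = 15.6 + 291.8·tan22.1° = 15.6 + 118.5 = 134.1 kN/m
FS = 134.1 / 147.1 = 0.911

FS = 0.91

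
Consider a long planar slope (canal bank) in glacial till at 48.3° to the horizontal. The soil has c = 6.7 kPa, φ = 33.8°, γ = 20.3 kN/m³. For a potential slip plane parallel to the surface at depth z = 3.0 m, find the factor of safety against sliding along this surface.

For an infinite slope with a slip plane parallel to the surface (no pore pressure): FS = [c + γz cos²β tanφ] / [γz sinβ cosβ].
γz = 20.3·3.0 = 60.90 kN/m²
Numerator = 6.7 + 60.90·cos²48.3°·tan33.8° = 6.7 + 60.90·0.4425·0.6694 = 24.742 kPa
Denominator = 60.90·sin48.3°·cos48.3° = 60.90·0.7466·0.6652 = 30.248 kPa
FS = 24.742 / 30.248 = 0.818

FS = 0.82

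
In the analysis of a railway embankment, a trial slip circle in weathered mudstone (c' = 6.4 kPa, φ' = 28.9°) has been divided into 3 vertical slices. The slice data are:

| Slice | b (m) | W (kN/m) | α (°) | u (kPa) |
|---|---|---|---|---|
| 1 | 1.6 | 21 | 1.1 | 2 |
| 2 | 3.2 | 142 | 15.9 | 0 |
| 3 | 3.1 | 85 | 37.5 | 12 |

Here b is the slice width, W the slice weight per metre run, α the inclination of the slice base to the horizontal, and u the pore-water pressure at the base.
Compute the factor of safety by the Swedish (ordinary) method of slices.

FS = 1.68

Ordinary method of slices: FS = Σ[c'·Δl_i + (W_i cosα_i − u_i·Δl_i)·tanφ'] / Σ W_i sinα_i, with Δl_i = b_i / cosα_i.
Slice 1: Δl = 1.6/cos1.1° = 1.600 m; N'_1 = 21·cos1.1° − 2·1.600 = 17.8; c'Δl = 10.24; W sinα = 0.4
Slice 2: Δl = 3.2/cos15.9° = 3.327 m; N'_2 = 142·cos15.9° − 0·3.327 = 136.6; c'Δl = 21.29; W sinα = 38.9
Slice 3: Δl = 3.1/cos37.5° = 3.907 m; N'_3 = 85·cos37.5° − 12·3.907 = 20.5; c'Δl = 25.01; W sinα = 51.7
Σc'Δl = 56.5 kN/m; ΣN' = 174.9 kN/m; ΣW sinα = 91.1 kN/m
Resisting = 56.5 + 174.9·tan28.9° = 56.5 + 96.6 = 153.1 kN/m
FS = 153.1 / 91.1 = 1.681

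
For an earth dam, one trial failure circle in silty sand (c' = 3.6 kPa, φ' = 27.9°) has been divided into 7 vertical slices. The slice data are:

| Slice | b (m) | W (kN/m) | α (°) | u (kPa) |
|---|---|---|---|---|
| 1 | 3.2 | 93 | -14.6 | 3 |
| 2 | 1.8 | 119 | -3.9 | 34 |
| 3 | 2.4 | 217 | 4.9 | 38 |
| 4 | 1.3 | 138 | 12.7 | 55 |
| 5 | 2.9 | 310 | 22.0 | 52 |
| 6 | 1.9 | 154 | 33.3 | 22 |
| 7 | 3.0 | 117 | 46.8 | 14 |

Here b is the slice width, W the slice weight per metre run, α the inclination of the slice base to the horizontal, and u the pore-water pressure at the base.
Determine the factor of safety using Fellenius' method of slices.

FS = 1.17

Ordinary method of slices: FS = Σ[c'·Δl_i + (W_i cosα_i − u_i·Δl_i)·tanφ'] / Σ W_i sinα_i, with Δl_i = b_i / cosα_i.
Slice 1: Δl = 3.2/cos(-14.6°) = 3.307 m; N'_1 = 93·cos(-14.6°) − 3·3.307 = 80.1; c'Δl = 11.90; W sinα = -23.4
Slice 2: Δl = 1.8/cos(-3.9°) = 1.804 m; N'_2 = 119·cos(-3.9°) − 34·1.804 = 57.4; c'Δl = 6.50; W sinα = -8.1
Slice 3: Δl = 2.4/cos4.9° = 2.409 m; N'_3 = 217·cos4.9° − 38·2.409 = 124.7; c'Δl = 8.67; W sinα = 18.5
Slice 4: Δl = 1.3/cos12.7° = 1.333 m; N'_4 = 138·cos12.7° − 55·1.333 = 61.3; c'Δl = 4.80; W sinα = 30.3
Slice 5: Δl = 2.9/cos22.0° = 3.128 m; N'_5 = 310·cos22.0° − 52·3.128 = 124.8; c'Δl = 11.26; W sinα = 116.1
Slice 6: Δl = 1.9/cos33.3° = 2.273 m; N'_6 = 154·cos33.3° − 22·2.273 = 78.7; c'Δl = 8.18; W sinα = 84.5
Slice 7: Δl = 3.0/cos46.8° = 4.382 m; N'_7 = 117·cos46.8° − 14·4.382 = 18.7; c'Δl = 15.78; W sinα = 85.3
Σc'Δl = 67.1 kN/m; ΣN' = 545.7 kN/m; ΣW sinα = 303.3 kN/m
Resisting = 67.1 + 545.7·tan27.9° = 67.1 + 288.9 = 356.0 kN/m
FS = 356.0 / 303.3 = 1.174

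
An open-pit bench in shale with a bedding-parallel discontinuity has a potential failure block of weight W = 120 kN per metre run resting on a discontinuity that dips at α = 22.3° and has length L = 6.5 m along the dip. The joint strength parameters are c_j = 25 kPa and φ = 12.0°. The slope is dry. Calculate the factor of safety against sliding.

FS = 4.09

Resolving the block weight along and normal to the plane and applying the Mohr–Coulomb strength on the joint:
N' = W cosα = 120·cos22.3° = 111.0 kN/m
Driving force T = W sinα = 120·sin22.3° = 45.5 kN/m
Resisting force R = c_j·L + N'·tanφ = 25·6.5 + 111.0·tan12.0° = 162.5 + 23.6 = 186.1 kN/m
FS = R / T = 186.1 / 45.5 = 4.087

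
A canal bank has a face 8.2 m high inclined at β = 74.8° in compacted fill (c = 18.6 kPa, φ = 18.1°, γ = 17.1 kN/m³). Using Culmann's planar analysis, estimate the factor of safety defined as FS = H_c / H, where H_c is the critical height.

FS = 1.08

H_c = (4c/γ) · sinβ cosφ / [1 − cos(β − φ)]
    = (4·18.6/17.1) · sin74.8°·cos18.1° / [1 − cos56.7°]
    = 4.351 · 0.9173 / 0.4510 = 8.85 m
FS = H_c / H = 8.85 / 8.2 = 1.079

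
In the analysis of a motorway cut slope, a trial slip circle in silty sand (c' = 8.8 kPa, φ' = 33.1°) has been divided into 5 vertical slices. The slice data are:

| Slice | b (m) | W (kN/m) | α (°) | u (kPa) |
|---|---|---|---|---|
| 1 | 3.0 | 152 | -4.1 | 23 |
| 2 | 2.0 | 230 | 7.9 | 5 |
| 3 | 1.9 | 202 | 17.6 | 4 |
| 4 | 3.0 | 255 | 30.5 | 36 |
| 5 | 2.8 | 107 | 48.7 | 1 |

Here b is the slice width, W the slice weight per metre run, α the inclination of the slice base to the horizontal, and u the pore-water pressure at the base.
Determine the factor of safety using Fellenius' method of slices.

FS = 1.89

Ordinary method of slices: FS = Σ[c'·Δl_i + (W_i cosα_i − u_i·Δl_i)·tanφ'] / Σ W_i sinα_i, with Δl_i = b_i / cosα_i.
Slice 1: Δl = 3.0/cos(-4.1°) = 3.008 m; N'_1 = 152·cos(-4.1°) − 23·3.008 = 82.4; c'Δl = 26.47; W sinα = -10.9
Slice 2: Δl = 2.0/cos7.9° = 2.019 m; N'_2 = 230·cos7.9° − 5·2.019 = 217.7; c'Δl = 17.77; W sinα = 31.6
Slice 3: Δl = 1.9/cos17.6° = 1.993 m; N'_3 = 202·cos17.6° − 4·1.993 = 184.6; c'Δl = 17.54; W sinα = 61.1
Slice 4: Δl = 3.0/cos30.5° = 3.482 m; N'_4 = 255·cos30.5° − 36·3.482 = 94.4; c'Δl = 30.64; W sinα = 129.4
Slice 5: Δl = 2.8/cos48.7° = 4.242 m; N'_5 = 107·cos48.7° − 1·4.242 = 66.4; c'Δl = 37.33; W sinα = 80.4
Σc'Δl = 129.8 kN/m; ΣN' = 645.5 kN/m; ΣW sinα = 291.6 kN/m
Resisting = 129.8 + 645.5·tan33.1° = 129.8 + 420.8 = 550.5 kN/m
FS = 550.5 / 291.6 = 1.888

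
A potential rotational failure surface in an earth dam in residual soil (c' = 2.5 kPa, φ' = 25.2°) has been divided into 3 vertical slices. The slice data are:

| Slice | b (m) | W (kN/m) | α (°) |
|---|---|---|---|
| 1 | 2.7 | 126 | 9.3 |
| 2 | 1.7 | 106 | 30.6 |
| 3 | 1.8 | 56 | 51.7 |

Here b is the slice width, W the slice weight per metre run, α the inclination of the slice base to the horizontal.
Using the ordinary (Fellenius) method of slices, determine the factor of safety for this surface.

Ordinary method of slices: FS = Σ[c'·Δl_i + (W_i cosα_i)·tanφ'] / Σ W_i sinα_i, with Δl_i = b_i / cosα_i.
Slice 1: Δl = 2.7/cos9.3° = 2.736 m; N'_1 = 126·cos9.3° = 124.3; c'Δl = 6.84; W sinα = 20.4
Slice 2: Δl = 1.7/cos30.6° = 1.975 m; N'_2 = 106·cos30.6° = 91.2; c'Δl = 4.94; W sinα = 54.0
Slice 3: Δl = 1.8/cos51.7° = 2.904 m; N'_3 = 56·cos51.7° = 34.7; c'Δl = 7.26; W sinα = 43.9
Σc'Δl = 19.0 kN/m; ΣN' = 250.3 kN/m; ΣW sinα = 118.3 kN/m
Resisting = 19.0 + 250.3·tan25.2° = 19.0 + 117.8 = 136.8 kN/m
FS = 136.8 / 118.3 = 1.157

FS = 1.16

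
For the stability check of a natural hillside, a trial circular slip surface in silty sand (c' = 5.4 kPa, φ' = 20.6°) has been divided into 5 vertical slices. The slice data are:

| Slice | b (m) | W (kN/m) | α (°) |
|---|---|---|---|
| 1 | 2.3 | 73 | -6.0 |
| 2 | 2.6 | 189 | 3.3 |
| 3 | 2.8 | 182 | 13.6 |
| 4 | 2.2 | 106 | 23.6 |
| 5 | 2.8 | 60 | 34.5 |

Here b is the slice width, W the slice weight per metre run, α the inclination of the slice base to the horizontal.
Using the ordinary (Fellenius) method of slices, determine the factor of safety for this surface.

FS = 2.39

Ordinary method of slices: FS = Σ[c'·Δl_i + (W_i cosα_i)·tanφ'] / Σ W_i sinα_i, with Δl_i = b_i / cosα_i.
Slice 1: Δl = 2.3/cos(-6.0°) = 2.313 m; N'_1 = 73·cos(-6.0°) = 72.6; c'Δl = 12.49; W sinα = -7.6
Slice 2: Δl = 2.6/cos3.3° = 2.604 m; N'_2 = 189·cos3.3° = 188.7; c'Δl = 14.06; W sinα = 10.9
Slice 3: Δl = 2.8/cos13.6° = 2.881 m; N'_3 = 182·cos13.6° = 176.9; c'Δl = 15.56; W sinα = 42.8
Slice 4: Δl = 2.2/cos23.6° = 2.401 m; N'_4 = 106·cos23.6° = 97.1; c'Δl = 12.96; W sinα = 42.4
Slice 5: Δl = 2.8/cos34.5° = 3.398 m; N'_5 = 60·cos34.5° = 49.4; c'Δl = 18.35; W sinα = 34.0
Σc'Δl = 73.4 kN/m; ΣN' = 584.8 kN/m; ΣW sinα = 122.5 kN/m
Resisting = 73.4 + 584.8·tan20.6° = 73.4 + 219.8 = 293.2 kN/m
FS = 293.2 / 122.5 = 2.394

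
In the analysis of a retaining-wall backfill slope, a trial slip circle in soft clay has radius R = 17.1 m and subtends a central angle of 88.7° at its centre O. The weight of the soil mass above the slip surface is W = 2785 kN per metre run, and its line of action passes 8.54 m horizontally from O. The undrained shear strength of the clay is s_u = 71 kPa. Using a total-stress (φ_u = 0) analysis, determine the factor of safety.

Taking moments about the centre O, the resisting moment is provided by the undrained shear strength acting along the arc:
Arc length L_a = R·θ = 17.1·(88.7°·π/180) = 17.1·1.5481 = 26.47 m
M_R = s_u·L_a·R = 71·26.47·17.1 = 32140.4 kN·m/m
M_D = W·d = 2785·8.54 = 23783.9 kN·m/m
FS = M_R / M_D = 32140.4 / 23783.9 = 1.351

FS = 1.35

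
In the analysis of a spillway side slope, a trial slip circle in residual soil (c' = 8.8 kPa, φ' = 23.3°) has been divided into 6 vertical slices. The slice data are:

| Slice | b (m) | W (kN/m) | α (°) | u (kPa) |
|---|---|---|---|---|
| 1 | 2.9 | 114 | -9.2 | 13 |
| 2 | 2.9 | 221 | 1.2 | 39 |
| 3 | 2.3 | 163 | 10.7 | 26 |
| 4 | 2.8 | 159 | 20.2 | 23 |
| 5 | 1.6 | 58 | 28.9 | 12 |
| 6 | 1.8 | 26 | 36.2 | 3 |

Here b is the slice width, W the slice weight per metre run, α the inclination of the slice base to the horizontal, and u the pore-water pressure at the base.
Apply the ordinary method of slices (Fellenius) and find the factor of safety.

FS = 2.68

Ordinary method of slices: FS = Σ[c'·Δl_i + (W_i cosα_i − u_i·Δl_i)·tanφ'] / Σ W_i sinα_i, with Δl_i = b_i / cosα_i.
Slice 1: Δl = 2.9/cos(-9.2°) = 2.938 m; N'_1 = 114·cos(-9.2°) − 13·2.938 = 74.3; c'Δl = 25.85; W sinα = -18.2
Slice 2: Δl = 2.9/cos1.2° = 2.901 m; N'_2 = 221·cos1.2° − 39·2.901 = 107.8; c'Δl = 25.53; W sinα = 4.6
Slice 3: Δl = 2.3/cos10.7° = 2.341 m; N'_3 = 163·cos10.7° − 26·2.341 = 99.3; c'Δl = 20.60; W sinα = 30.3
Slice 4: Δl = 2.8/cos20.2° = 2.984 m; N'_4 = 159·cos20.2° − 23·2.984 = 80.6; c'Δl = 26.25; W sinα = 54.9
Slice 5: Δl = 1.6/cos28.9° = 1.828 m; N'_5 = 58·cos28.9° − 12·1.828 = 28.8; c'Δl = 16.08; W sinα = 28.0
Slice 6: Δl = 1.8/cos36.2° = 2.231 m; N'_6 = 26·cos36.2° − 3·2.231 = 14.3; c'Δl = 19.63; W sinα = 15.4
Σc'Δl = 133.9 kN/m; ΣN' = 405.2 kN/m; ΣW sinα = 115.0 kN/m
Resisting = 133.9 + 405.2·tan23.3° = 133.9 + 174.5 = 308.5 kN/m
FS = 308.5 / 115.0 = 2.683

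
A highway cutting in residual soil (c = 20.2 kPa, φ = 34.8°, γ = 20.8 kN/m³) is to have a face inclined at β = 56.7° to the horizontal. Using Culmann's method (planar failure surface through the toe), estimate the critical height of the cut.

H_c = 36.95 m

Culmann's analysis gives the critical failure plane at α_cr = (β + φ)/2 = (56.7 + 34.8)/2 = 45.8°, and the critical height
H_c = (4c/γ) · sinβ cosφ / [1 − cos(β − φ)]
    = (4·20.2/20.8) · sin56.7°·cos34.8° / [1 − cos(21.9°)]
    = 3.885 · 0.8358·0.8211 / [1 − 0.9278]
    = 3.885 · 0.6863 / 0.0722
    = 36.95 m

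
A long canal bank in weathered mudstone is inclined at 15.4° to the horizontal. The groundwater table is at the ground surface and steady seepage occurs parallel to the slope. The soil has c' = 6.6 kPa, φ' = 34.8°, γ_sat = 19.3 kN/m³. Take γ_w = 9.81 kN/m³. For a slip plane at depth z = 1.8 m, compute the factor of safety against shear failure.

FS = 1.98

With seepage parallel to the slope and the water table at the surface, the effective normal stress on the slip plane uses the buoyant unit weight γ' = γ_sat − γ_w while the driving shear stress uses γ_sat:
FS = [c' + γ' z cos²β tanφ'] / [γ_sat z sinβ cosβ]
γ' = 19.3 − 9.81 = 9.49 kN/m³
Numerator = 6.6 + 9.49·1.8·cos²15.4°·tan34.8° = 6.6 + 9.49·1.8·0.9295·0.6950 = 17.635 kPa
Denominator = 19.3·1.8·sin15.4°·cos15.4° = 19.3·1.8·0.2656·0.9641 = 8.894 kPa
FS = 17.635 / 8.894 = 1.983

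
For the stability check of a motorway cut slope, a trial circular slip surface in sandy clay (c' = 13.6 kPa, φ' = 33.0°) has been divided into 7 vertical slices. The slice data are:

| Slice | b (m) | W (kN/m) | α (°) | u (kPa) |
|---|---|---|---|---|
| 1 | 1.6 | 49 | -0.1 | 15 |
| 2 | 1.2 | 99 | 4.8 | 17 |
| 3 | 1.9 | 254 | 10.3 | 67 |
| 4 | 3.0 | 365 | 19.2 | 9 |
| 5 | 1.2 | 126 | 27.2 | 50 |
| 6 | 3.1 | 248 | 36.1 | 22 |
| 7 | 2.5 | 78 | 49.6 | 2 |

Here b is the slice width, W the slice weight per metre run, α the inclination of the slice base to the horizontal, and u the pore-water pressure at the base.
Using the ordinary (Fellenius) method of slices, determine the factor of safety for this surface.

FS = 1.63

Ordinary method of slices: FS = Σ[c'·Δl_i + (W_i cosα_i − u_i·Δl_i)·tanφ'] / Σ W_i sinα_i, with Δl_i = b_i / cosα_i.
Slice 1: Δl = 1.6/cos(-0.1°) = 1.600 m; N'_1 = 49·cos(-0.1°) − 15·1.600 = 25.0; c'Δl = 21.76; W sinα = -0.1
Slice 2: Δl = 1.2/cos4.8° = 1.204 m; N'_2 = 99·cos4.8° − 17·1.204 = 78.2; c'Δl = 16.38; W sinα = 8.3
Slice 3: Δl = 1.9/cos10.3° = 1.931 m; N'_3 = 254·cos10.3° − 67·1.931 = 120.5; c'Δl = 26.26; W sinα = 45.4
Slice 4: Δl = 3.0/cos19.2° = 3.177 m; N'_4 = 365·cos19.2° − 9·3.177 = 316.1; c'Δl = 43.20; W sinα = 120.0
Slice 5: Δl = 1.2/cos27.2° = 1.349 m; N'_5 = 126·cos27.2° − 50·1.349 = 44.6; c'Δl = 18.35; W sinα = 57.6
Slice 6: Δl = 3.1/cos36.1° = 3.837 m; N'_6 = 248·cos36.1° − 22·3.837 = 116.0; c'Δl = 52.18; W sinα = 146.1
Slice 7: Δl = 2.5/cos49.6° = 3.857 m; N'_7 = 78·cos49.6° − 2·3.857 = 42.8; c'Δl = 52.46; W sinα = 59.4
Σc'Δl = 230.6 kN/m; ΣN' = 743.2 kN/m; ΣW sinα = 436.8 kN/m
Resisting = 230.6 + 743.2·tan33.0° = 230.6 + 482.7 = 713.3 kN/m
FS = 713.3 / 436.8 = 1.633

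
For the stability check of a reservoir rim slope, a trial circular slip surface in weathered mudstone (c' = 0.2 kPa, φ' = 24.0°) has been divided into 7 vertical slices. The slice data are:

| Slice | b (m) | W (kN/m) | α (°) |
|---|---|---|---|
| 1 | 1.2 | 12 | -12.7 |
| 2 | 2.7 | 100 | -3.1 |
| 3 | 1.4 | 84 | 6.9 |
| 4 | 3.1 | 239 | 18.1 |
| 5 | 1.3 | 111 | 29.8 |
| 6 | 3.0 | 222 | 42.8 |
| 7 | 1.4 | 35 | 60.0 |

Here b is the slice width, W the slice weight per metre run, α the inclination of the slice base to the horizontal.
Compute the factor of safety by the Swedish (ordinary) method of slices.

FS = 1.01

Ordinary method of slices: FS = Σ[c'·Δl_i + (W_i cosα_i)·tanφ'] / Σ W_i sinα_i, with Δl_i = b_i / cosα_i.
Slice 1: Δl = 1.2/cos(-12.7°) = 1.230 m; N'_1 = 12·cos(-12.7°) = 11.7; c'Δl = 0.25; W sinα = -2.6
Slice 2: Δl = 2.7/cos(-3.1°) = 2.704 m; N'_2 = 100·cos(-3.1°) = 99.9; c'Δl = 0.54; W sinα = -5.4
Slice 3: Δl = 1.4/cos6.9° = 1.410 m; N'_3 = 84·cos6.9° = 83.4; c'Δl = 0.28; W sinα = 10.1
Slice 4: Δl = 3.1/cos18.1° = 3.261 m; N'_4 = 239·cos18.1° = 227.2; c'Δl = 0.65; W sinα = 74.3
Slice 5: Δl = 1.3/cos29.8° = 1.498 m; N'_5 = 111·cos29.8° = 96.3; c'Δl = 0.30; W sinα = 55.2
Slice 6: Δl = 3.0/cos42.8° = 4.089 m; N'_6 = 222·cos42.8° = 162.9; c'Δl = 0.82; W sinα = 150.8
Slice 7: Δl = 1.4/cos60.0° = 2.800 m; N'_7 = 35·cos60.0° = 17.5; c'Δl = 0.56; W sinα = 30.3
Σc'Δl = 3.4 kN/m; ΣN' = 698.8 kN/m; ΣW sinα = 312.6 kN/m
Resisting = 3.4 + 698.8·tan24.0° = 3.4 + 311.1 = 314.5 kN/m
FS = 314.5 / 312.6 = 1.006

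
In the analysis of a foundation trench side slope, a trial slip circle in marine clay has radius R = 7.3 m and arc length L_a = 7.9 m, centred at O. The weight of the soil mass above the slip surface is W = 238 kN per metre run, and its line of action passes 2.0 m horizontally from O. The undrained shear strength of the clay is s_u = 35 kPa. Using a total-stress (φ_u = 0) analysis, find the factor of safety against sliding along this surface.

Taking moments about the centre O, the resisting moment is provided by the undrained shear strength acting along the arc:
M_R = s_u·L_a·R = 35·7.90·7.3 = 2018.5 kN·m/m
M_D = W·d = 238·2.0 = 476.0 kN·m/m
FS = M_R / M_D = 2018.5 / 476.0 = 4.240

FS = 4.24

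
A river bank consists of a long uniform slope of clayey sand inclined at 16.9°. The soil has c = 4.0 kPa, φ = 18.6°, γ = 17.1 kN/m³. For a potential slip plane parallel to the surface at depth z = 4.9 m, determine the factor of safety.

For an infinite slope with a slip plane parallel to the surface (no pore pressure): FS = [c + γz cos²β tanφ] / [γz sinβ cosβ].
γz = 17.1·4.9 = 83.79 kN/m²
Numerator = 4.0 + 83.79·cos²16.9°·tan18.6° = 4.0 + 83.79·0.9155·0.3365 = 29.815 kPa
Denominator = 83.79·sin16.9°·cos16.9° = 83.79·0.2907·0.9568 = 23.306 kPa
FS = 29.815 / 23.306 = 1.279

FS = 1.28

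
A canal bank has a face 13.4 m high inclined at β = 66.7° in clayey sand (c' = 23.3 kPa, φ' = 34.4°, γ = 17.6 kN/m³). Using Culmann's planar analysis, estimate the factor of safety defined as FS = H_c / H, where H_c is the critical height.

FS = 1.94

H_c = (4c'/γ) · sinβ cosφ' / [1 − cos(β − φ')]
    = (4·23.3/17.6) · sin66.7°·cos34.4° / [1 − cos32.3°]
    = 5.295 · 0.7578 / 0.1547 = 25.93 m
FS = H_c / H = 25.93 / 13.4 = 1.935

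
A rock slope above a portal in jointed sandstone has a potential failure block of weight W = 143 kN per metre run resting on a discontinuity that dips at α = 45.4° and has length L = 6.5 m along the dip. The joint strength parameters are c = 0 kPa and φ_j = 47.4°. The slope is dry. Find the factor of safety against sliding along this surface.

Resolving the block weight along and normal to the plane and applying the Mohr–Coulomb strength on the joint:
N' = W cosα = 143·cos45.4° = 100.4 kN/m
Driving force T = W sinα = 143·sin45.4° = 101.8 kN/m
Resisting force R = c·L + N'·tanφ_j = 0·6.5 + 100.4·tan47.4° = 0.0 + 109.2 = 109.2 kN/m
FS = R / T = 109.2 / 101.8 = 1.072

FS = 1.07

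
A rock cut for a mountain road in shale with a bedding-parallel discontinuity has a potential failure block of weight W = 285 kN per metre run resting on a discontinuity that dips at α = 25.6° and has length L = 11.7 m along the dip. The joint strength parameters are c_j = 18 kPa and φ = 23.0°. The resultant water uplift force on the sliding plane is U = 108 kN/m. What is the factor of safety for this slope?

Resolving the block weight along and normal to the plane and applying the Mohr–Coulomb strength on the joint:
N' = W cosα − U = 285·cos25.6° − 108 = 149.0 kN/m
Driving force T = W sinα = 285·sin25.6° = 123.1 kN/m
Resisting force R = c_j·L + N'·tanφ = 18·11.7 + 149.0·tan23.0° = 210.6 + 63.3 = 273.9 kN/m
FS = R / T = 273.9 / 123.1 = 2.224

FS = 2.22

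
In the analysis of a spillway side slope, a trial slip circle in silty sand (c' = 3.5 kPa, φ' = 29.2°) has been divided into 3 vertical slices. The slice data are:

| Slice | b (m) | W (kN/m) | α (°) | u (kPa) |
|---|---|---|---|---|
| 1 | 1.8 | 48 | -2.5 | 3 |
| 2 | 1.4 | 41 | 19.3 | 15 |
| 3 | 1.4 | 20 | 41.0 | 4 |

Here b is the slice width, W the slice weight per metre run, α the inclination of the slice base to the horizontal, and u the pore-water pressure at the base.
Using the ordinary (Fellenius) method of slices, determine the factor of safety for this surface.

FS = 2.25

Ordinary method of slices: FS = Σ[c'·Δl_i + (W_i cosα_i − u_i·Δl_i)·tanφ'] / Σ W_i sinα_i, with Δl_i = b_i / cosα_i.
Slice 1: Δl = 1.8/cos(-2.5°) = 1.802 m; N'_1 = 48·cos(-2.5°) − 3·1.802 = 42.5; c'Δl = 6.31; W sinα = -2.1
Slice 2: Δl = 1.4/cos19.3° = 1.483 m; N'_2 = 41·cos19.3° − 15·1.483 = 16.4; c'Δl = 5.19; W sinα = 13.6
Slice 3: Δl = 1.4/cos41.0° = 1.855 m; N'_3 = 20·cos41.0° − 4·1.855 = 7.7; c'Δl = 6.49; W sinα = 13.1
Σc'Δl = 18.0 kN/m; ΣN' = 66.7 kN/m; ΣW sinα = 24.6 kN/m
Resisting = 18.0 + 66.7·tan29.2° = 18.0 + 37.3 = 55.3 kN/m
FS = 55.3 / 24.6 = 2.248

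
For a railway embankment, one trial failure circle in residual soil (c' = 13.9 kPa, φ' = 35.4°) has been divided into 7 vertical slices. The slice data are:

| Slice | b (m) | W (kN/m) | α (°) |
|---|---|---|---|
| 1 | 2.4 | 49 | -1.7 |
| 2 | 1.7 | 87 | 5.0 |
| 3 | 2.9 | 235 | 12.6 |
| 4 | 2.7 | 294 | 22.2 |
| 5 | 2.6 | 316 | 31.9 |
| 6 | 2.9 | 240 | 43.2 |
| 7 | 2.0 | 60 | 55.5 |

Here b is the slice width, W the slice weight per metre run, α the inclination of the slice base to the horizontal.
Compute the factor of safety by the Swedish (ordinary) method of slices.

Ordinary method of slices: FS = Σ[c'·Δl_i + (W_i cosα_i)·tanφ'] / Σ W_i sinα_i, with Δl_i = b_i / cosα_i.
Slice 1: Δl = 2.4/cos(-1.7°) = 2.401 m; N'_1 = 49·cos(-1.7°) = 49.0; c'Δl = 33.37; W sinα = -1.5
Slice 2: Δl = 1.7/cos5.0° = 1.706 m; N'_2 = 87·cos5.0° = 86.7; c'Δl = 23.72; W sinα = 7.6
Slice 3: Δl = 2.9/cos12.6° = 2.972 m; N'_3 = 235·cos12.6° = 229.3; c'Δl = 41.30; W sinα = 51.3
Slice 4: Δl = 2.7/cos22.2° = 2.916 m; N'_4 = 294·cos22.2° = 272.2; c'Δl = 40.53; W sinα = 111.1
Slice 5: Δl = 2.6/cos31.9° = 3.063 m; N'_5 = 316·cos31.9° = 268.3; c'Δl = 42.57; W sinα = 167.0
Slice 6: Δl = 2.9/cos43.2° = 3.978 m; N'_6 = 240·cos43.2° = 175.0; c'Δl = 55.30; W sinα = 164.3
Slice 7: Δl = 2.0/cos55.5° = 3.531 m; N'_7 = 60·cos55.5° = 34.0; c'Δl = 49.08; W sinα = 49.4
Σc'Δl = 285.9 kN/m; ΣN' = 1114.4 kN/m; ΣW sinα = 549.2 kN/m
Resisting = 285.9 + 1114.4·tan35.4° = 285.9 + 792.0 = 1077.8 kN/m
FS = 1077.8 / 549.2 = 1.963

FS = 1.96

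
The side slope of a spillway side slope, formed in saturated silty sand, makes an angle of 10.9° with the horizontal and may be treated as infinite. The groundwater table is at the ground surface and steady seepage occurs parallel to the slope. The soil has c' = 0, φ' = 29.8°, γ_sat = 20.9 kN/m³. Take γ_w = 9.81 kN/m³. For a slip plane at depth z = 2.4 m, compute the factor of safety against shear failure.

With seepage parallel to the slope and the water table at the surface, the effective normal stress on the slip plane uses the buoyant unit weight γ' = γ_sat − γ_w while the driving shear stress uses γ_sat:
FS = [c' + γ' z cos²β tanφ'] / [γ_sat z sinβ cosβ]
(For c' = 0 this reduces to FS = (γ'/γ_sat)·tanφ'/tanβ.)
γ' = 20.9 − 9.81 = 11.09 kN/m³
Numerator = 0.0 + 11.09·2.4·cos²10.9°·tan29.8° = 0.0 + 11.09·2.4·0.9642·0.5727 = 14.698 kPa
Denominator = 20.9·2.4·sin10.9°·cos10.9° = 20.9·2.4·0.1891·0.9820 = 9.314 kPa
FS = 14.698 / 9.314 = 1.578

FS = 1.58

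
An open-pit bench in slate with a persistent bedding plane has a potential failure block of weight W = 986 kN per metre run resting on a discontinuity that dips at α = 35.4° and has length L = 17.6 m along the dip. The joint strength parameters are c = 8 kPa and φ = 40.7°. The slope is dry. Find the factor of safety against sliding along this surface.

Resolving the block weight along and normal to the plane and applying the Mohr–Coulomb strength on the joint:
N' = W cosα = 986·cos35.4° = 803.7 kN/m
Driving force T = W sinα = 986·sin35.4° = 571.2 kN/m
Resisting force R = c·L + N'·tanφ = 8·17.6 + 803.7·tan40.7° = 140.8 + 691.3 = 832.1 kN/m
FS = R / T = 832.1 / 571.2 = 1.457

FS = 1.46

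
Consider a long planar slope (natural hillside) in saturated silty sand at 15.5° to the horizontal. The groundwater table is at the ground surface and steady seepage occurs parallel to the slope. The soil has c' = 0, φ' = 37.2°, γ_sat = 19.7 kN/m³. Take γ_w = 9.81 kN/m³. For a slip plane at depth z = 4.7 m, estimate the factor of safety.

FS = 1.37

With seepage parallel to the slope and the water table at the surface, the effective normal stress on the slip plane uses the buoyant unit weight γ' = γ_sat − γ_w while the driving shear stress uses γ_sat:
FS = [c' + γ' z cos²β tanφ'] / [γ_sat z sinβ cosβ]
(For c' = 0 this reduces to FS = (γ'/γ_sat)·tanφ'/tanβ.)
γ' = 19.7 − 9.81 = 9.89 kN/m³
Numerator = 0.0 + 9.89·4.7·cos²15.5°·tan37.2° = 0.0 + 9.89·4.7·0.9286·0.7590 = 32.763 kPa
Denominator = 19.7·4.7·sin15.5°·cos15.5° = 19.7·4.7·0.2672·0.9636 = 23.844 kPa
FS = 32.763 / 23.844 = 1.374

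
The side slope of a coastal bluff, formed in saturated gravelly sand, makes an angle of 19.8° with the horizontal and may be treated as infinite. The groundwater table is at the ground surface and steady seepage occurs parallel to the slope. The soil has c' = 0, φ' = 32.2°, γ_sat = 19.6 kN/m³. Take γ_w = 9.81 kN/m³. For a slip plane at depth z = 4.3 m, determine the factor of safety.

FS = 0.87

With seepage parallel to the slope and the water table at the surface, the effective normal stress on the slip plane uses the buoyant unit weight γ' = γ_sat − γ_w while the driving shear stress uses γ_sat:
FS = [c' + γ' z cos²β tanφ'] / [γ_sat z sinβ cosβ]
(For c' = 0 this reduces to FS = (γ'/γ_sat)·tanφ'/tanβ.)
γ' = 19.6 − 9.81 = 9.79 kN/m³
Numerator = 0.0 + 9.79·4.3·cos²19.8°·tan32.2° = 0.0 + 9.79·4.3·0.8853·0.6297 = 23.468 kPa
Denominator = 19.6·4.3·sin19.8°·cos19.8° = 19.6·4.3·0.3387·0.9409 = 26.861 kPa
FS = 23.468 / 26.861 = 0.874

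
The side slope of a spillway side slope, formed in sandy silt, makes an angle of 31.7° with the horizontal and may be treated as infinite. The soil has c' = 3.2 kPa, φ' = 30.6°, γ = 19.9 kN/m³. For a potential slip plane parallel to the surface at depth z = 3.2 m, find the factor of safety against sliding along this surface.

For an infinite slope with a slip plane parallel to the surface (no pore pressure): FS = [c' + γz cos²β tanφ'] / [γz sinβ cosβ].
γz = 19.9·3.2 = 63.68 kN/m²
Numerator = 3.2 + 63.68·cos²31.7°·tan30.6° = 3.2 + 63.68·0.7239·0.5914 = 30.461 kPa
Denominator = 63.68·sin31.7°·cos31.7° = 63.68·0.5255·0.8508 = 28.470 kPa
FS = 30.461 / 28.470 = 1.070

FS = 1.07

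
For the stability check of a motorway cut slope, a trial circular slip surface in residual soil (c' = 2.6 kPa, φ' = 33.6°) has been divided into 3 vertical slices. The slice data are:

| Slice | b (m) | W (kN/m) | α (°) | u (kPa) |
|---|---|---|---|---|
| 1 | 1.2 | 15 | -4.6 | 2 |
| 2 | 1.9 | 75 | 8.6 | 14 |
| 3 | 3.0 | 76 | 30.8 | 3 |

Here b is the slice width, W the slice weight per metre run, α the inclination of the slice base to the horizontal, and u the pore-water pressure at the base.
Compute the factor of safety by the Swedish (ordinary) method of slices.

FS = 1.91

Ordinary method of slices: FS = Σ[c'·Δl_i + (W_i cosα_i − u_i·Δl_i)·tanφ'] / Σ W_i sinα_i, with Δl_i = b_i / cosα_i.
Slice 1: Δl = 1.2/cos(-4.6°) = 1.204 m; N'_1 = 15·cos(-4.6°) − 2·1.204 = 12.5; c'Δl = 3.13; W sinα = -1.2
Slice 2: Δl = 1.9/cos8.6° = 1.922 m; N'_2 = 75·cos8.6° − 14·1.922 = 47.3; c'Δl = 5.00; W sinα = 11.2
Slice 3: Δl = 3.0/cos30.8° = 3.493 m; N'_3 = 76·cos30.8° − 3·3.493 = 54.8; c'Δl = 9.08; W sinα = 38.9
Σc'Δl = 17.2 kN/m; ΣN' = 114.6 kN/m; ΣW sinα = 48.9 kN/m
Resisting = 17.2 + 114.6·tan33.6° = 17.2 + 76.1 = 93.3 kN/m
FS = 93.3 / 48.9 = 1.908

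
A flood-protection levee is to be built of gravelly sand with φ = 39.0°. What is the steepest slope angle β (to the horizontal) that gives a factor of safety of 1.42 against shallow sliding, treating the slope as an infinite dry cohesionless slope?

For an infinite dry cohesionless slope FS = tanφ/tanβ, so tanβ = tanφ / FS.
tanβ = tan39.0° / 1.42 = 0.8098 / 1.42 = 0.5703
β = arctan(0.5703) = 29.69°

β = 29.7°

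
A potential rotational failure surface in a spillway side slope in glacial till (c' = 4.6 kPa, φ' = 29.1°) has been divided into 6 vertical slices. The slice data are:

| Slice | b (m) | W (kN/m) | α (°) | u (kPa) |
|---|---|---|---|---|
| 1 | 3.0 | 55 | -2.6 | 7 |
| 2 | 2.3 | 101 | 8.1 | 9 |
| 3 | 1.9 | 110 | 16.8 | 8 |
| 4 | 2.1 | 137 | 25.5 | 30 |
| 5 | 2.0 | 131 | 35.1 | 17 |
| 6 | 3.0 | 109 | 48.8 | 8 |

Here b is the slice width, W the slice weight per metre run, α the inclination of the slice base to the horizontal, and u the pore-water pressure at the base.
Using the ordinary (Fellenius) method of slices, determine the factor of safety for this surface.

Ordinary method of slices: FS = Σ[c'·Δl_i + (W_i cosα_i − u_i·Δl_i)·tanφ'] / Σ W_i sinα_i, with Δl_i = b_i / cosα_i.
Slice 1: Δl = 3.0/cos(-2.6°) = 3.003 m; N'_1 = 55·cos(-2.6°) − 7·3.003 = 33.9; c'Δl = 13.81; W sinα = -2.5
Slice 2: Δl = 2.3/cos8.1° = 2.323 m; N'_2 = 101·cos8.1° − 9·2.323 = 79.1; c'Δl = 10.69; W sinα = 14.2
Slice 3: Δl = 1.9/cos16.8° = 1.985 m; N'_3 = 110·cos16.8° − 8·1.985 = 89.4; c'Δl = 9.13; W sinα = 31.8
Slice 4: Δl = 2.1/cos25.5° = 2.327 m; N'_4 = 137·cos25.5° − 30·2.327 = 53.9; c'Δl = 10.70; W sinα = 59.0
Slice 5: Δl = 2.0/cos35.1° = 2.445 m; N'_5 = 131·cos35.1° − 17·2.445 = 65.6; c'Δl = 11.24; W sinα = 75.3
Slice 6: Δl = 3.0/cos48.8° = 4.554 m; N'_6 = 109·cos48.8° − 8·4.554 = 35.4; c'Δl = 20.95; W sinα = 82.0
Σc'Δl = 76.5 kN/m; ΣN' = 357.3 kN/m; ΣW sinα = 259.8 kN/m
Resisting = 76.5 + 357.3·tan29.1° = 76.5 + 198.9 = 275.4 kN/m
FS = 275.4 / 259.8 = 1.060

FS = 1.06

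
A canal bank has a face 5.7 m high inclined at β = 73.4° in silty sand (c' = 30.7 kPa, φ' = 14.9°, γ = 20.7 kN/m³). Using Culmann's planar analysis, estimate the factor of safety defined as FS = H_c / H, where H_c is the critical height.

H_c = (4c'/γ) · sinβ cosφ' / [1 − cos(β − φ')]
    = (4·30.7/20.7) · sin73.4°·cos14.9° / [1 − cos58.5°]
    = 5.932 · 0.9261 / 0.4775 = 11.51 m
FS = H_c / H = 11.51 / 5.7 = 2.019

FS = 2.02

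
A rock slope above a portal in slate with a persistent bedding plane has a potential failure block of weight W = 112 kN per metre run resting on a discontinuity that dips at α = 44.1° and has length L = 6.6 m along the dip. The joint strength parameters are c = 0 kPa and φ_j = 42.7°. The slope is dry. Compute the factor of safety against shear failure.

FS = 0.95

Resolving the block weight along and normal to the plane and applying the Mohr–Coulomb strength on the joint:
N' = W cosα = 112·cos44.1° = 80.4 kN/m
Driving force T = W sinα = 112·sin44.1° = 77.9 kN/m
Resisting force R = c·L + N'·tanφ_j = 0·6.6 + 80.4·tan42.7° = 0.0 + 74.2 = 74.2 kN/m
FS = R / T = 74.2 / 77.9 = 0.952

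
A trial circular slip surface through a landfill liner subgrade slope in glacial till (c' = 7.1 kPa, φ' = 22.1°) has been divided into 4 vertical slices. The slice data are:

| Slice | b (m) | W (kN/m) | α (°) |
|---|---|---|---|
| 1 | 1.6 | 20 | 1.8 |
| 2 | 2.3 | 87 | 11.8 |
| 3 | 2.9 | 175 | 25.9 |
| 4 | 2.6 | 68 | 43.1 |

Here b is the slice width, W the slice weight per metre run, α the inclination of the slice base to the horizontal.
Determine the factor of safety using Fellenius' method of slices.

Ordinary method of slices: FS = Σ[c'·Δl_i + (W_i cosα_i)·tanφ'] / Σ W_i sinα_i, with Δl_i = b_i / cosα_i.
Slice 1: Δl = 1.6/cos1.8° = 1.601 m; N'_1 = 20·cos1.8° = 20.0; c'Δl = 11.37; W sinα = 0.6
Slice 2: Δl = 2.3/cos11.8° = 2.350 m; N'_2 = 87·cos11.8° = 85.2; c'Δl = 16.68; W sinα = 17.8
Slice 3: Δl = 2.9/cos25.9° = 3.224 m; N'_3 = 175·cos25.9° = 157.4; c'Δl = 22.89; W sinα = 76.4
Slice 4: Δl = 2.6/cos43.1° = 3.561 m; N'_4 = 68·cos43.1° = 49.7; c'Δl = 25.28; W sinα = 46.5
Σc'Δl = 76.2 kN/m; ΣN' = 312.2 kN/m; ΣW sinα = 141.3 kN/m
Resisting = 76.2 + 312.2·tan22.1° = 76.2 + 126.8 = 203.0 kN/m
FS = 203.0 / 141.3 = 1.436

FS = 1.44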